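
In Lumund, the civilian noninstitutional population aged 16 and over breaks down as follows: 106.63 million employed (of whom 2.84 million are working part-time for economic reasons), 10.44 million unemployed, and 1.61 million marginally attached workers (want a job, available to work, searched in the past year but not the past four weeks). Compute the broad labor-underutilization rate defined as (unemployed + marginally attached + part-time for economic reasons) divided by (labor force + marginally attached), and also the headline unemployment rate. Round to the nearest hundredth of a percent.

Broad underutilization rate ≈ 12.55%; headline unemployment rate ≈ 8.92%.

Labor force = 106.63 + 10.44 = 117.07 million.
Numerator = 10.44 + 1.61 + 2.84 = 14.89 million.
Denominator = 117.07 + 1.61 = 118.68 million.
Broad rate = 14.89 / 118.68 = 12.55%.
Headline unemployment rate = 10.44 / 117.07 = 8.92%.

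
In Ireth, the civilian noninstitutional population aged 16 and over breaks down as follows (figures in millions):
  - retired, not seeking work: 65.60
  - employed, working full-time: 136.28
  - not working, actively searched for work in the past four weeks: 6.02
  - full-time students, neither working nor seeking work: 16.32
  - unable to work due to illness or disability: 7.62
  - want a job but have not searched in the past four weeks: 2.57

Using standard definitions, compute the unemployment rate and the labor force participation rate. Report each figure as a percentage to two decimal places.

Unemployment rate ≈ 4.23%; labor force participation rate ≈ 60.71%.

Employed = 136.28 million.
Unemployed = 6.02 million.
Labor force = 136.28 + 6.02 = 142.30 million.
Not in labor force = 65.60 + 16.32 + 7.62 + 2.57 = 92.11 million (those not working and not actively searching are outside the labor force — including those who want a job but have given up searching).
Civilian working-age population = 142.30 + 92.11 = 234.41 million.
Unemployment rate = 6.02 / 142.30 = 4.23%.
Labor force participation rate = 142.30 / 234.41 = 60.71%.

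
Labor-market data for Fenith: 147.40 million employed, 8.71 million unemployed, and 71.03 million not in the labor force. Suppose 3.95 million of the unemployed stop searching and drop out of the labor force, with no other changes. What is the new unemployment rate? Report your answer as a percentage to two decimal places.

Initially, labor force = 147.40 + 8.71 = 156.11 million, so u = 8.71/156.11 = 5.58%.
After the change, unemployed and labor force both fall by 3.95 → E = 147.40, U = 4.76, labor force = 152.16 million.
New unemployment rate = 4.76 / 152.16 = 3.13%.

New unemployment rate ≈ 3.13%.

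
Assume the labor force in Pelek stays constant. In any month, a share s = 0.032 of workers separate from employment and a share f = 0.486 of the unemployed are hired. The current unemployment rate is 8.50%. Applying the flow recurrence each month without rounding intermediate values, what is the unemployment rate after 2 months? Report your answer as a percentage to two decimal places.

With a fixed labor force, u_{t+1} = u_t + s·(1−u_t) − f·u_t = u_t·(1−s−f) + s.
Here 1−s−f = 0.482 and s = 0.032.
u_1 = 0.085000 × 0.482 + 0.032 = 0.072970.
u_2 = 0.072970 × 0.482 + 0.032 = 0.067172.

Unemployment rate after two months ≈ 6.72%.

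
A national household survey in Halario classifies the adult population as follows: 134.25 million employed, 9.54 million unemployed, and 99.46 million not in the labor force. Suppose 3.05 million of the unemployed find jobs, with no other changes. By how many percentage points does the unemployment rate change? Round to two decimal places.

Initially, labor force = 134.25 + 9.54 = 143.79 million, so u = 9.54/143.79 = 6.63%.
After the change, unemployed falls and employed rises by 3.05; labor force unchanged → E = 137.30, U = 6.49, labor force = 143.79 million.
New unemployment rate = 6.49 / 143.79 = 4.51%.
Change = 4.51% − 6.63% = −2.12 percentage points.

The unemployment rate changes by −2.12 percentage points.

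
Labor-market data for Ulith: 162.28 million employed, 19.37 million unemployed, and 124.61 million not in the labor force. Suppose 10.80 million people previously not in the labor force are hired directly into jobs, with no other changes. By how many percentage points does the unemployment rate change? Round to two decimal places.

Initially, labor force = 162.28 + 19.37 = 181.65 million, so u = 19.37/181.65 = 10.66%.
After the change, employed and labor force both rise by 10.80; unemployed unchanged → E = 173.08, U = 19.37, labor force = 192.45 million.
New unemployment rate = 19.37 / 192.45 = 10.06%.
Change = 10.06% − 10.66% = −0.60 percentage points.

The unemployment rate changes by −0.60 percentage points.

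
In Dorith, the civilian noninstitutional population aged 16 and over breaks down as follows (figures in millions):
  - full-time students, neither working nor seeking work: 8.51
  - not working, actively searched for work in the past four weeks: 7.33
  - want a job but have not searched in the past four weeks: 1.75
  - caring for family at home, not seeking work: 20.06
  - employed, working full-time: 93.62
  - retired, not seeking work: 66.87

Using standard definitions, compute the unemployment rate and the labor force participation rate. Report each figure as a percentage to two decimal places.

Unemployment rate ≈ 7.26%; labor force participation rate ≈ 50.95%.

Employed = 93.62 million.
Unemployed = 7.33 million.
Labor force = 93.62 + 7.33 = 100.95 million.
Not in labor force = 8.51 + 1.75 + 20.06 + 66.87 = 97.19 million (those not working and not actively searching are outside the labor force — including those who want a job but have given up searching).
Civilian working-age population = 100.95 + 97.19 = 198.14 million.
Unemployment rate = 7.33 / 100.95 = 7.26%.
Labor force participation rate = 100.95 / 198.14 = 50.95%.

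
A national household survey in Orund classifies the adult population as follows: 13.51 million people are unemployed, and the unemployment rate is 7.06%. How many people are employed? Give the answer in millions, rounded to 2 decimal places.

Labor force = U / u = 13.51 / 0.0706 ≈ 191.36 million.
Employed = labor force − unemployed = 191.36 − 13.51 = 177.85 million.

About 177.85 million are employed.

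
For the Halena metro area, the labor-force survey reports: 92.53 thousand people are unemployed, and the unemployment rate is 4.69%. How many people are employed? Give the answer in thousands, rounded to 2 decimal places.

About 1,880.39 thousand are employed.

Labor force = U / u = 92.53 / 0.0469 ≈ 1,972.92 thousand.
Employed = labor force − unemployed = 1,972.92 − 92.53 = 1,880.39 thousand.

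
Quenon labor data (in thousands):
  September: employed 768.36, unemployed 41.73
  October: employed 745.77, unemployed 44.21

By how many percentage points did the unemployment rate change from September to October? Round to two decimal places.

The unemployment rate changed by +0.45 percentage points.

September: labor force = 768.36 + 41.73 = 810.09; u = 41.73/810.09 = 5.15%.
October: labor force = 745.77 + 44.21 = 789.98; u = 44.21/789.98 = 5.60%.
Change = 5.60% − 5.15% = +0.45 pp.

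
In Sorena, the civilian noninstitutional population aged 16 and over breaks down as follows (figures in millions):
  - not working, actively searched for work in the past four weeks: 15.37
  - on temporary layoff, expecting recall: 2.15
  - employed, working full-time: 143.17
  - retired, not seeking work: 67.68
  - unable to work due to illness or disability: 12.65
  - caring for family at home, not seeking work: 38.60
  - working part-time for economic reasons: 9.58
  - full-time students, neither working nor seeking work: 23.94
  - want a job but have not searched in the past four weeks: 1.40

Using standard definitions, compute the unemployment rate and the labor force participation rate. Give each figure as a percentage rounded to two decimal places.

Employed = 143.17 + 9.58 = 152.75 million (anyone who worked, including part-time for economic reasons, counts as employed).
Unemployed = 15.37 + 2.15 = 17.52 million (jobless and actively searching, or on temporary layoff).
Labor force = 152.75 + 17.52 = 170.27 million.
Not in labor force = 67.68 + 12.65 + 38.60 + 23.94 + 1.40 = 144.27 million (those not working and not actively searching are outside the labor force — including those who want a job but have given up searching).
Civilian working-age population = 170.27 + 144.27 = 314.54 million.
Unemployment rate = 17.52 / 170.27 = 10.29%.
Labor force participation rate = 170.27 / 314.54 = 54.13%.

Unemployment rate ≈ 10.29%; labor force participation rate ≈ 54.13%.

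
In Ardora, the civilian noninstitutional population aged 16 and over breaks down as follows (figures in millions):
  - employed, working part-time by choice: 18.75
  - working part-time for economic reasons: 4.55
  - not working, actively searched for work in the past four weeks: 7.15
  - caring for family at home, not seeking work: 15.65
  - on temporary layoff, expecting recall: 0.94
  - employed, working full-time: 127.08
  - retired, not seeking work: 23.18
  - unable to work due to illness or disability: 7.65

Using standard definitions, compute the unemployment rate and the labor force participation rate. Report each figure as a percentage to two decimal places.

Unemployment rate ≈ 5.11%; labor force participation rate ≈ 77.32%.

Employed = 18.75 + 4.55 + 127.08 = 150.38 million (anyone who worked, including part-time for economic reasons, counts as employed).
Unemployed = 7.15 + 0.94 = 8.09 million (jobless and actively searching, or on temporary layoff).
Labor force = 150.38 + 8.09 = 158.47 million.
Not in labor force = 15.65 + 23.18 + 7.65 = 46.48 million (those not working and not actively searching are outside the labor force).
Civilian working-age population = 158.47 + 46.48 = 204.95 million.
Unemployment rate = 8.09 / 158.47 = 5.11%.
Labor force participation rate = 158.47 / 204.95 = 77.32%.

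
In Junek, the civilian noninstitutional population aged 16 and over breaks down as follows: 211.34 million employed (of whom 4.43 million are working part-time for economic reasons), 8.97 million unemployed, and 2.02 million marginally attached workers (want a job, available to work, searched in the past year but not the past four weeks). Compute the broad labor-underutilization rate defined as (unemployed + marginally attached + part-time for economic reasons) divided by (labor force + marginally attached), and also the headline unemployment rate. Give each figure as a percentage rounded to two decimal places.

Labor force = 211.34 + 8.97 = 220.31 million.
Numerator = 8.97 + 2.02 + 4.43 = 15.42 million.
Denominator = 220.31 + 2.02 = 222.33 million.
Broad rate = 15.42 / 222.33 = 6.94%.
Headline unemployment rate = 8.97 / 220.31 = 4.07%.

Broad underutilization rate ≈ 6.94%; headline unemployment rate ≈ 4.07%.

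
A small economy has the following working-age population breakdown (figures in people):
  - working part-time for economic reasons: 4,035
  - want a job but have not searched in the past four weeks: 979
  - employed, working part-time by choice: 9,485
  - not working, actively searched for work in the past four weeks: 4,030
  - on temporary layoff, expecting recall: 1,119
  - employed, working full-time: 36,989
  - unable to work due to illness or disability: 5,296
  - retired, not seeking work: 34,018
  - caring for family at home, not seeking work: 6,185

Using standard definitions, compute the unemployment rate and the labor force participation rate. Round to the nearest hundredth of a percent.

Unemployment rate ≈ 9.25%; labor force participation rate ≈ 54.49%.

Employed = 4,035 + 9,485 + 36,989 = 50,509 (anyone who worked, including part-time for economic reasons, counts as employed).
Unemployed = 4,030 + 1,119 = 5,149 (jobless and actively searching, or on temporary layoff).
Labor force = 50,509 + 5,149 = 55,658.
Not in labor force = 979 + 5,296 + 34,018 + 6,185 = 46,478 (those not working and not actively searching are outside the labor force — including those who want a job but have given up searching).
Civilian working-age population = 55,658 + 46,478 = 102,136.
Unemployment rate = 5,149 / 55,658 = 9.25%.
Labor force participation rate = 55,658 / 102,136 = 54.49%.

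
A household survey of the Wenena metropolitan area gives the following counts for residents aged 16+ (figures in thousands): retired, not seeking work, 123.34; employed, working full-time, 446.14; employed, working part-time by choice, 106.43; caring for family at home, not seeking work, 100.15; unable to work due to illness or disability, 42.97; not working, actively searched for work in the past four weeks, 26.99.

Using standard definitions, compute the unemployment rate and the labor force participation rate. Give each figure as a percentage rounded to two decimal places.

Unemployment rate ≈ 4.66%; labor force participation rate ≈ 68.50%.

Employed = 446.14 + 106.43 = 552.57 thousand.
Unemployed = 26.99 thousand.
Labor force = 552.57 + 26.99 = 579.56 thousand.
Not in labor force = 123.34 + 100.15 + 42.97 = 266.46 thousand (those not working and not actively searching are outside the labor force).
Civilian working-age population = 579.56 + 266.46 = 846.02 thousand.
Unemployment rate = 26.99 / 579.56 = 4.66%.
Labor force participation rate = 579.56 / 846.02 = 68.50%.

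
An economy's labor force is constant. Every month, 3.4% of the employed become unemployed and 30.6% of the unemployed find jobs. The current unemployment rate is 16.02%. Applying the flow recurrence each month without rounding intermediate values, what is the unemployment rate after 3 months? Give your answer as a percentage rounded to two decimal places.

Unemployment rate after three months ≈ 11.73%.

With a fixed labor force, u_{t+1} = u_t + s·(1−u_t) − f·u_t = u_t·(1−s−f) + s.
Here 1−s−f = 0.660 and s = 0.034.
u_1 = 0.160200 × 0.660 + 0.034 = 0.139732.
u_2 = 0.139732 × 0.660 + 0.034 = 0.126223.
u_3 = 0.126223 × 0.660 + 0.034 = 0.117307.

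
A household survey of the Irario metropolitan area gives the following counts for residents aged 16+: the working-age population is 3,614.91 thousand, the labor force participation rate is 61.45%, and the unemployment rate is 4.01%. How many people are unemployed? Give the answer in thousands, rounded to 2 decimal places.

About 89.08 thousand are unemployed.

Labor force = 0.6145 × 3,614.91 = 2,221.36 thousand.
Unemployed = 0.0401 × 2,221.36 ≈ 89.08 thousand.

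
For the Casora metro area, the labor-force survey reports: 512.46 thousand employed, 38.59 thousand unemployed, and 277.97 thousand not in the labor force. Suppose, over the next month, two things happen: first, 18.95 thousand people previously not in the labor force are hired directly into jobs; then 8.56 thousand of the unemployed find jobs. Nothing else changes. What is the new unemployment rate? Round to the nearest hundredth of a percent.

Initially, labor force = 512.46 + 38.59 = 551.05 thousand, so u = 38.59/551.05 = 7.00%.
After the first change, employed and labor force both rise by 18.95; unemployed unchanged → E = 531.41, U = 38.59, labor force = 570.00 thousand.
After the second change, unemployed falls and employed rises by 8.56; labor force unchanged → E = 539.97, U = 30.03, labor force = 570.00 thousand.
New unemployment rate = 30.03 / 570.00 = 5.27%.

New unemployment rate ≈ 5.27%.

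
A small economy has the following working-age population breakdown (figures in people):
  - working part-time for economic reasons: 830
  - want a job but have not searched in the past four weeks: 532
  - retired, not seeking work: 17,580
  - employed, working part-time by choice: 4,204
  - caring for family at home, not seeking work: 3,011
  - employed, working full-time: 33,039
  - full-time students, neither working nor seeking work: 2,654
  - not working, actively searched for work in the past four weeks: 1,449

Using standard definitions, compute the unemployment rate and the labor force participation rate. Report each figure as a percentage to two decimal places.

Employed = 830 + 4,204 + 33,039 = 38,073 (anyone who worked, including part-time for economic reasons, counts as employed).
Unemployed = 1,449.
Labor force = 38,073 + 1,449 = 39,522.
Not in labor force = 532 + 17,580 + 3,011 + 2,654 = 23,777 (those not working and not actively searching are outside the labor force — including those who want a job but have given up searching).
Civilian working-age population = 39,522 + 23,777 = 63,299.
Unemployment rate = 1,449 / 39,522 = 3.67%.
Labor force participation rate = 39,522 / 63,299 = 62.44%.

Unemployment rate ≈ 3.67%; labor force participation rate ≈ 62.44%.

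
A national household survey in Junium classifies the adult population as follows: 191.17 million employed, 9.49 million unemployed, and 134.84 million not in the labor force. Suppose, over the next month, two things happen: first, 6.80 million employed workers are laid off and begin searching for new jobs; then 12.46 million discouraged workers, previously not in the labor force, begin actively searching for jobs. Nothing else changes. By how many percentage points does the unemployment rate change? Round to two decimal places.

Initially, labor force = 191.17 + 9.49 = 200.66 million, so u = 9.49/200.66 = 4.73%.
After the first change, employed falls and unemployed rises by 6.80; labor force unchanged → E = 184.37, U = 16.29, labor force = 200.66 million.
After the second change, unemployed and labor force both rise by 12.46 → E = 184.37, U = 28.75, labor force = 213.12 million.
New unemployment rate = 28.75 / 213.12 = 13.49%.
Change = 13.49% − 4.73% = +8.76 percentage points.

The unemployment rate changes by +8.76 percentage points.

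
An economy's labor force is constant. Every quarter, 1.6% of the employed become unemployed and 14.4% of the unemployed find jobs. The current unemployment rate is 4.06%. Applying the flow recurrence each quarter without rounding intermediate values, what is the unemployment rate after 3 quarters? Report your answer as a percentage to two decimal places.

With a fixed labor force, u_{t+1} = u_t + s·(1−u_t) − f·u_t = u_t·(1−s−f) + s.
Here 1−s−f = 0.840 and s = 0.016.
u_1 = 0.040600 × 0.840 + 0.016 = 0.050104.
u_2 = 0.050104 × 0.840 + 0.016 = 0.058087.
u_3 = 0.058087 × 0.840 + 0.016 = 0.064793.

Unemployment rate after three quarters ≈ 6.48%.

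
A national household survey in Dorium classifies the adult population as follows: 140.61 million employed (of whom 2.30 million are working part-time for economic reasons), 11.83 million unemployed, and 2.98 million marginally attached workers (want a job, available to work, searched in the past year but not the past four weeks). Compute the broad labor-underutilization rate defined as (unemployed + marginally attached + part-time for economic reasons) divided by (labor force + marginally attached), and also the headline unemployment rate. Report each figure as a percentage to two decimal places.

Labor force = 140.61 + 11.83 = 152.44 million.
Numerator = 11.83 + 2.98 + 2.30 = 17.11 million.
Denominator = 152.44 + 2.98 = 155.42 million.
Broad rate = 17.11 / 155.42 = 11.01%.
Headline unemployment rate = 11.83 / 152.44 = 7.76%.

Broad underutilization rate ≈ 11.01%; headline unemployment rate ≈ 7.76%.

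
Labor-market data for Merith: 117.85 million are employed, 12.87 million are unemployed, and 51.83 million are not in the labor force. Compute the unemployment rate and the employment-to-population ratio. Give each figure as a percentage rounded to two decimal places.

Unemployment rate ≈ 9.85%; employment-population ratio ≈ 64.56%.

Labor force = employed + unemployed = 117.85 + 12.87 = 130.72 million.
Working-age population = 130.72 + 51.83 = 182.55 million.
Unemployment rate = 12.87 / 130.72 = 9.85%.
Employment-population ratio = 117.85 / 182.55 = 64.56%.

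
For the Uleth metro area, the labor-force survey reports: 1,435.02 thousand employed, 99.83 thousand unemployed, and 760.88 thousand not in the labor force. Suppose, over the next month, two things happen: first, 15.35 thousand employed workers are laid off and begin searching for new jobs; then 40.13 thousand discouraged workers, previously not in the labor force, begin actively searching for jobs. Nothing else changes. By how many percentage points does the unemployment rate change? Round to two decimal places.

The unemployment rate changes by +3.36 percentage points.

Initially, labor force = 1,435.02 + 99.83 = 1,534.85 thousand, so u = 99.83/1,534.85 = 6.50%.
After the first change, employed falls and unemployed rises by 15.35; labor force unchanged → E = 1,419.67, U = 115.18, labor force = 1,534.85 thousand.
After the second change, unemployed and labor force both rise by 40.13 → E = 1,419.67, U = 155.31, labor force = 1,574.98 thousand.
New unemployment rate = 155.31 / 1,574.98 = 9.86%.
Change = 9.86% − 6.50% = +3.36 percentage points.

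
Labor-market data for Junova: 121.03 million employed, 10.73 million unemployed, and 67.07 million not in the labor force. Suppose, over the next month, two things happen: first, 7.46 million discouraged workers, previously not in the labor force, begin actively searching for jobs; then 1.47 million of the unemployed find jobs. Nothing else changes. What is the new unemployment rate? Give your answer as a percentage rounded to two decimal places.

New unemployment rate ≈ 12.01%.

Initially, labor force = 121.03 + 10.73 = 131.76 million, so u = 10.73/131.76 = 8.14%.
After the first change, unemployed and labor force both rise by 7.46 → E = 121.03, U = 18.19, labor force = 139.22 million.
After the second change, unemployed falls and employed rises by 1.47; labor force unchanged → E = 122.50, U = 16.72, labor force = 139.22 million.
New unemployment rate = 16.72 / 139.22 = 12.01%.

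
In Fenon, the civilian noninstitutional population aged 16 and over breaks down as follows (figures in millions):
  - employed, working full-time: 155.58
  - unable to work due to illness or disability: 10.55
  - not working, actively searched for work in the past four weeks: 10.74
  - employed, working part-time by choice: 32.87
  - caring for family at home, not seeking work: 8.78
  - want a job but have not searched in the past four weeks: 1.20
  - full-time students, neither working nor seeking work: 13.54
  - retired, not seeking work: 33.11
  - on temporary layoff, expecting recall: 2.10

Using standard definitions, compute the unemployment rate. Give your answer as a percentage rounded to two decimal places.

Unemployment rate ≈ 6.38%.

Employed = 155.58 + 32.87 = 188.45 million.
Unemployed = 10.74 + 2.10 = 12.84 million (jobless and actively searching, or on temporary layoff).
Labor force = 188.45 + 12.84 = 201.29 million.
Unemployment rate = 12.84 / 201.29 = 6.38%.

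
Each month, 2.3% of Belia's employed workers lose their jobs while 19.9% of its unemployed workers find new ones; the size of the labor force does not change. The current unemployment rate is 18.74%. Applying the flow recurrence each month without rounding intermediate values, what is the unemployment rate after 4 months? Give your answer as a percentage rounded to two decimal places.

With a fixed labor force, u_{t+1} = u_t + s·(1−u_t) − f·u_t = u_t·(1−s−f) + s.
Here 1−s−f = 0.778 and s = 0.023.
u_1 = 0.187400 × 0.778 + 0.023 = 0.168797.
u_2 = 0.168797 × 0.778 + 0.023 = 0.154324.
u_3 = 0.154324 × 0.778 + 0.023 = 0.143064.
u_4 = 0.143064 × 0.778 + 0.023 = 0.134304.

Unemployment rate after four months ≈ 13.43%.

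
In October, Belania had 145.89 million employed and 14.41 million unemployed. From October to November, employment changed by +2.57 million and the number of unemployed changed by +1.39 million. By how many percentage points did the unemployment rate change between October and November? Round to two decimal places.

October: labor force = 145.89 + 14.41 = 160.30; u = 14.41/160.30 = 8.99%.
November: labor force = 148.46 + 15.80 = 164.26; u = 15.80/164.26 = 9.62%.
Change = 9.62% − 8.99% = +0.63 pp.

The unemployment rate changed by +0.63 percentage points.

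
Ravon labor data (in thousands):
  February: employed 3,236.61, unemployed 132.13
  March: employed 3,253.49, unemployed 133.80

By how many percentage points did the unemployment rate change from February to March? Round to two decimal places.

The unemployment rate changed by +0.03 percentage points.

February: labor force = 3,236.61 + 132.13 = 3,368.74; u = 132.13/3,368.74 = 3.92%.
March: labor force = 3,253.49 + 133.80 = 3,387.29; u = 133.80/3,387.29 = 3.95%.
Change = 3.95% − 3.92% = +0.03 pp.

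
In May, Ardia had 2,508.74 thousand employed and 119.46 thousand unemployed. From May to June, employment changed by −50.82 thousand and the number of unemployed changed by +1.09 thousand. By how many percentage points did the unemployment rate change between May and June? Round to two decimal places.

The unemployment rate changed by +0.13 percentage points.

May: labor force = 2,508.74 + 119.46 = 2,628.20; u = 119.46/2,628.20 = 4.55%.
June: labor force = 2,457.92 + 120.55 = 2,578.47; u = 120.55/2,578.47 = 4.68%.
Change = 4.68% − 4.55% = +0.13 pp.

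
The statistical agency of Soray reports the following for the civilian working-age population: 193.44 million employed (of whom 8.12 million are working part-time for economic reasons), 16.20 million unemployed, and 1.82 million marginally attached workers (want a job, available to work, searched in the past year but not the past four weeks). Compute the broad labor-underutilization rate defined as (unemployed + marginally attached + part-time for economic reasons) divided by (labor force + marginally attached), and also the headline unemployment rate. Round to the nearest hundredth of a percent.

Broad underutilization rate ≈ 12.36%; headline unemployment rate ≈ 7.73%.

Labor force = 193.44 + 16.20 = 209.64 million.
Numerator = 16.20 + 1.82 + 8.12 = 26.14 million.
Denominator = 209.64 + 1.82 = 211.46 million.
Broad rate = 26.14 / 211.46 = 12.36%.
Headline unemployment rate = 16.20 / 209.64 = 7.73%.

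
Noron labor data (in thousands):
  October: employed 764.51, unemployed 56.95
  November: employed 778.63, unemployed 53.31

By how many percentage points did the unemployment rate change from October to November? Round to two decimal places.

October: labor force = 764.51 + 56.95 = 821.46; u = 56.95/821.46 = 6.93%.
November: labor force = 778.63 + 53.31 = 831.94; u = 53.31/831.94 = 6.41%.
Change = 6.41% − 6.93% = −0.52 pp.

The unemployment rate changed by −0.52 percentage points.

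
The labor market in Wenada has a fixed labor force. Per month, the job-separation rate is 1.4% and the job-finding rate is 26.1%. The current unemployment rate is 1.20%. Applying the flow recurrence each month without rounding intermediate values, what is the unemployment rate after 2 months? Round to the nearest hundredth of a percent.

With a fixed labor force, u_{t+1} = u_t + s·(1−u_t) − f·u_t = u_t·(1−s−f) + s.
Here 1−s−f = 0.725 and s = 0.014.
u_1 = 0.012000 × 0.725 + 0.014 = 0.022700.
u_2 = 0.022700 × 0.725 + 0.014 = 0.030457.

Unemployment rate after two months ≈ 3.05%.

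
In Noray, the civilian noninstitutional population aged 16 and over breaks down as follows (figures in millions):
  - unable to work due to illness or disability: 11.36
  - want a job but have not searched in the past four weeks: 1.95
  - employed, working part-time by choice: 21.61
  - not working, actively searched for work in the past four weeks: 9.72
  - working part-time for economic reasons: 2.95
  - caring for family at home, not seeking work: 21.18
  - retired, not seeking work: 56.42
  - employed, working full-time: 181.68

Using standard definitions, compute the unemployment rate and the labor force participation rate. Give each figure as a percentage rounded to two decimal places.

Employed = 21.61 + 2.95 + 181.68 = 206.24 million (anyone who worked, including part-time for economic reasons, counts as employed).
Unemployed = 9.72 million.
Labor force = 206.24 + 9.72 = 215.96 million.
Not in labor force = 11.36 + 1.95 + 21.18 + 56.42 = 90.91 million (those not working and not actively searching are outside the labor force — including those who want a job but have given up searching).
Civilian working-age population = 215.96 + 90.91 = 306.87 million.
Unemployment rate = 9.72 / 215.96 = 4.50%.
Labor force participation rate = 215.96 / 306.87 = 70.38%.

Unemployment rate ≈ 4.50%; labor force participation rate ≈ 70.38%.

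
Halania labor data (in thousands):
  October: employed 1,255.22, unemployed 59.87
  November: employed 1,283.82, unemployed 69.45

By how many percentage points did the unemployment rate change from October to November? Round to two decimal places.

The unemployment rate changed by +0.58 percentage points.

October: labor force = 1,255.22 + 59.87 = 1,315.09; u = 59.87/1,315.09 = 4.55%.
November: labor force = 1,283.82 + 69.45 = 1,353.27; u = 69.45/1,353.27 = 5.13%.
Change = 5.13% − 4.55% = +0.58 pp.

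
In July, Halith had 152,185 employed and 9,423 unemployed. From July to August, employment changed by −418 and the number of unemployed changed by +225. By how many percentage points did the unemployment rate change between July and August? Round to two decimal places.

The unemployment rate changed by +0.15 percentage points.

July: labor force = 152,185 + 9,423 = 161,608; u = 9,423/161,608 = 5.83%.
August: labor force = 151,767 + 9,648 = 161,415; u = 9,648/161,415 = 5.98%.
Change = 5.98% − 5.83% = +0.15 pp.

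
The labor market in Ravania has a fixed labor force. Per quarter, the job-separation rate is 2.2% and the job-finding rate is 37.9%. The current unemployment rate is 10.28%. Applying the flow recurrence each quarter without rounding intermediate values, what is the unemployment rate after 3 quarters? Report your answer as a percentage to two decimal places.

With a fixed labor force, u_{t+1} = u_t + s·(1−u_t) − f·u_t = u_t·(1−s−f) + s.
Here 1−s−f = 0.599 and s = 0.022.
u_1 = 0.102800 × 0.599 + 0.022 = 0.083577.
u_2 = 0.083577 × 0.599 + 0.022 = 0.072063.
u_3 = 0.072063 × 0.599 + 0.022 = 0.065166.

Unemployment rate after three quarters ≈ 6.52%.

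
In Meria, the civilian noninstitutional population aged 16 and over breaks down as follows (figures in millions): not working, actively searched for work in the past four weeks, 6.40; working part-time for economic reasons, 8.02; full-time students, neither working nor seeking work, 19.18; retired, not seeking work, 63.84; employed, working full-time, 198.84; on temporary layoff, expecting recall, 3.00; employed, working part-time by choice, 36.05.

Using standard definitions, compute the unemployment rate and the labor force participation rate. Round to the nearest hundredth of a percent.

Employed = 8.02 + 198.84 + 36.05 = 242.91 million (anyone who worked, including part-time for economic reasons, counts as employed).
Unemployed = 6.40 + 3.00 = 9.40 million (jobless and actively searching, or on temporary layoff).
Labor force = 242.91 + 9.40 = 252.31 million.
Not in labor force = 19.18 + 63.84 = 83.02 million (those not working and not actively searching are outside the labor force).
Civilian working-age population = 252.31 + 83.02 = 335.33 million.
Unemployment rate = 9.40 / 252.31 = 3.73%.
Labor force participation rate = 252.31 / 335.33 = 75.24%.

Unemployment rate ≈ 3.73%; labor force participation rate ≈ 75.24%.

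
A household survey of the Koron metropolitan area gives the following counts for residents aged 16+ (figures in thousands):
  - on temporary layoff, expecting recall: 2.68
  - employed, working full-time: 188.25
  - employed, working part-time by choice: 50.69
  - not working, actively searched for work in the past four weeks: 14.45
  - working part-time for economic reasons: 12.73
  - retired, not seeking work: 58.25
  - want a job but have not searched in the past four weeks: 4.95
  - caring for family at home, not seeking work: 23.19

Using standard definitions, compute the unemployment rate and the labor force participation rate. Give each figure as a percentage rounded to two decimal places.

Unemployment rate ≈ 6.37%; labor force participation rate ≈ 75.68%.

Employed = 188.25 + 50.69 + 12.73 = 251.67 thousand (anyone who worked, including part-time for economic reasons, counts as employed).
Unemployed = 2.68 + 14.45 = 17.13 thousand (jobless and actively searching, or on temporary layoff).
Labor force = 251.67 + 17.13 = 268.80 thousand.
Not in labor force = 58.25 + 4.95 + 23.19 = 86.39 thousand (those not working and not actively searching are outside the labor force — including those who want a job but have given up searching).
Civilian working-age population = 268.80 + 86.39 = 355.19 thousand.
Unemployment rate = 17.13 / 268.80 = 6.37%.
Labor force participation rate = 268.80 / 355.19 = 75.68%.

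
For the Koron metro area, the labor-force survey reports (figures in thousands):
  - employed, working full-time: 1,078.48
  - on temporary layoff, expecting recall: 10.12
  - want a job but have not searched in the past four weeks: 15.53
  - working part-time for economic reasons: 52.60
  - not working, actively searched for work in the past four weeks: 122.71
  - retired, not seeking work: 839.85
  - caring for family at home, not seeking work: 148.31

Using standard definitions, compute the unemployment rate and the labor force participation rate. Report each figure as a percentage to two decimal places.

Employed = 1,078.48 + 52.60 = 1,131.08 thousand (anyone who worked, including part-time for economic reasons, counts as employed).
Unemployed = 10.12 + 122.71 = 132.83 thousand (jobless and actively searching, or on temporary layoff).
Labor force = 1,131.08 + 132.83 = 1,263.91 thousand.
Not in labor force = 15.53 + 839.85 + 148.31 = 1,003.69 thousand (those not working and not actively searching are outside the labor force — including those who want a job but have given up searching).
Civilian working-age population = 1,263.91 + 1,003.69 = 2,267.60 thousand.
Unemployment rate = 132.83 / 1,263.91 = 10.51%.
Labor force participation rate = 1,263.91 / 2,267.60 = 55.74%.

Unemployment rate ≈ 10.51%; labor force participation rate ≈ 55.74%.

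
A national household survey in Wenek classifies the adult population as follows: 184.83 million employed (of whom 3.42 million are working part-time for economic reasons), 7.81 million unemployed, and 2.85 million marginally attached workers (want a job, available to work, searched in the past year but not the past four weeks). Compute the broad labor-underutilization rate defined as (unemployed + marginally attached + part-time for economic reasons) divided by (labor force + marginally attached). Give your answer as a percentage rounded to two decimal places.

Labor force = 184.83 + 7.81 = 192.64 million.
Numerator = 7.81 + 2.85 + 3.42 = 14.08 million.
Denominator = 192.64 + 2.85 = 195.49 million.
Broad rate = 14.08 / 195.49 = 7.20%.

Broad underutilization rate ≈ 7.20%.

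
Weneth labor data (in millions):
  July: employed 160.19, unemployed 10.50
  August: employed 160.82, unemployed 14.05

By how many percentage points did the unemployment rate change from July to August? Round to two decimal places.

July: labor force = 160.19 + 10.50 = 170.69; u = 10.50/170.69 = 6.15%.
August: labor force = 160.82 + 14.05 = 174.87; u = 14.05/174.87 = 8.03%.
Change = 8.03% − 6.15% = +1.88 pp.

The unemployment rate changed by +1.88 percentage points.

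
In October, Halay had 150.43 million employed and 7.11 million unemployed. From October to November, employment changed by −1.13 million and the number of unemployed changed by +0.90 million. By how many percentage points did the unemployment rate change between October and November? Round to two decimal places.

The unemployment rate changed by +0.58 percentage points.

October: labor force = 150.43 + 7.11 = 157.54; u = 7.11/157.54 = 4.51%.
November: labor force = 149.30 + 8.01 = 157.31; u = 8.01/157.31 = 5.09%.
Change = 5.09% − 4.51% = +0.58 pp.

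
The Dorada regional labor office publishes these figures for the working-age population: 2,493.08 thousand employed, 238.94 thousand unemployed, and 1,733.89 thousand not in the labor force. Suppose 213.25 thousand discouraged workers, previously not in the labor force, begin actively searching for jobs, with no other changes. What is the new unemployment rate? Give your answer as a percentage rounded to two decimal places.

New unemployment rate ≈ 15.35%.

Initially, labor force = 2,493.08 + 238.94 = 2,732.02 thousand, so u = 238.94/2,732.02 = 8.75%.
After the change, unemployed and labor force both rise by 213.25 → E = 2,493.08, U = 452.19, labor force = 2,945.27 thousand.
New unemployment rate = 452.19 / 2,945.27 = 15.35%.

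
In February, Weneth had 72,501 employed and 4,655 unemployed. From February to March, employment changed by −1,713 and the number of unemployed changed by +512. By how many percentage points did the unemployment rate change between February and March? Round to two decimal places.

February: labor force = 72,501 + 4,655 = 77,156; u = 4,655/77,156 = 6.03%.
March: labor force = 70,788 + 5,167 = 75,955; u = 5,167/75,955 = 6.80%.
Change = 6.80% − 6.03% = +0.77 pp.

The unemployment rate changed by +0.77 percentage points.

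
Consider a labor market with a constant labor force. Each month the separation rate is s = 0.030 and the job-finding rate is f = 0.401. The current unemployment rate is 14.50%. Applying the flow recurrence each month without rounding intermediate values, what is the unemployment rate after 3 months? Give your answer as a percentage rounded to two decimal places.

Unemployment rate after three months ≈ 8.35%.

With a fixed labor force, u_{t+1} = u_t + s·(1−u_t) − f·u_t = u_t·(1−s−f) + s.
Here 1−s−f = 0.569 and s = 0.030.
u_1 = 0.145000 × 0.569 + 0.030 = 0.112505.
u_2 = 0.112505 × 0.569 + 0.030 = 0.094015.
u_3 = 0.094015 × 0.569 + 0.030 = 0.083495.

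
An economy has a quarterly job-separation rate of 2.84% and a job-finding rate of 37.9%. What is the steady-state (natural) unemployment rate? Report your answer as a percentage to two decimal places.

At steady state the flows balance: s·E = f·U, so U/(E+U) = s/(s+f).
u* = 2.84 / (2.84 + 37.9) = 2.84 / 40.74 = 6.97%.

Steady-state unemployment rate ≈ 6.97%.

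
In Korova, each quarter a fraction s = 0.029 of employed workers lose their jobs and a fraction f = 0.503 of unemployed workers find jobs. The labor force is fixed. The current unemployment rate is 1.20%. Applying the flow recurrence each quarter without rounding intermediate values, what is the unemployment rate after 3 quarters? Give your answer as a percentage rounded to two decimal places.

With a fixed labor force, u_{t+1} = u_t + s·(1−u_t) − f·u_t = u_t·(1−s−f) + s.
Here 1−s−f = 0.468 and s = 0.029.
u_1 = 0.012000 × 0.468 + 0.029 = 0.034616.
u_2 = 0.034616 × 0.468 + 0.029 = 0.045200.
u_3 = 0.045200 × 0.468 + 0.029 = 0.050154.

Unemployment rate after three quarters ≈ 5.02%.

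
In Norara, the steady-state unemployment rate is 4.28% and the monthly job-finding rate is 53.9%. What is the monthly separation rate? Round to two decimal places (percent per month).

Separation rate ≈ 2.41% per month.

From u* = s/(s+f): s = u·f/(1−u).
s = 0.0428 × 53.9 / (1 − 0.0428) = 2.3069 / 0.9572 ≈ 2.41% per month.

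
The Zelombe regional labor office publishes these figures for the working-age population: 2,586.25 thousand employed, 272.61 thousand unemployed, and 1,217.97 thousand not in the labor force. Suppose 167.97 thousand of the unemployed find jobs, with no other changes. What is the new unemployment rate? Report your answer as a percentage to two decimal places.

Initially, labor force = 2,586.25 + 272.61 = 2,858.86 thousand, so u = 272.61/2,858.86 = 9.54%.
After the change, unemployed falls and employed rises by 167.97; labor force unchanged → E = 2,754.22, U = 104.64, labor force = 2,858.86 thousand.
New unemployment rate = 104.64 / 2,858.86 = 3.66%.

New unemployment rate ≈ 3.66%.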